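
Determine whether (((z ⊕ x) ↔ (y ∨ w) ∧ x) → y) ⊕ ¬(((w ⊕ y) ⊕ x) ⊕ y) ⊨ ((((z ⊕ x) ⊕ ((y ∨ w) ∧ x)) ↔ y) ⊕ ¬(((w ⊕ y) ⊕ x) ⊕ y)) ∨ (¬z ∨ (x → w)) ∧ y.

no

x | y | z | w || φ | ψ
T | T | T | T || F | T
T | T | T | F || T | T
T | T | F | T || F | T
T | T | F | F || T | T
T | F | T | T || F | T
T | F | T | F || F | T
T | F | F | T || T | F
T | F | F | F || T | F
F | T | T | T || T | T
F | T | T | F || F | T
F | T | F | T || T | T
F | T | F | F || F | T
F | F | T | T || T | F
F | F | T | F || F | T
F | F | F | T || F | T
F | F | F | F || T | F
At x=T, y=F, z=F, w=T we have φ true but ψ false, so φ does not entail ψ.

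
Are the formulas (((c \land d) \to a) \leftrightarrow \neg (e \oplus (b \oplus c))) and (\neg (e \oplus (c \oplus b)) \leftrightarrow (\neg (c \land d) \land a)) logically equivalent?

a  b  c  d  e  |  φ  ψ
F  F  F  F  F  |  T  F
F  F  F  F  T  |  F  T
F  F  F  T  F  |  T  F
F  F  F  T  T  |  F  T
F  F  T  F  F  |  F  T
F  F  T  F  T  |  T  F
F  F  T  T  F  |  T  T
F  F  T  T  T  |  F  F
F  T  F  F  F  |  F  T
F  T  F  F  T  |  T  F
F  T  F  T  F  |  F  T
F  T  F  T  T  |  T  F
F  T  T  F  F  |  T  F
F  T  T  F  T  |  F  T
F  T  T  T  F  |  F  F
F  T  T  T  T  |  T  T
T  F  F  F  F  |  T  T
T  F  F  F  T  |  F  F
T  F  F  T  F  |  T  T
T  F  F  T  T  |  F  F
T  F  T  F  F  |  F  F
T  F  T  F  T  |  T  T
T  F  T  T  F  |  F  T
T  F  T  T  T  |  T  F
T  T  F  F  F  |  F  F
T  T  F  F  T  |  T  T
T  T  F  T  F  |  F  F
T  T  F  T  T  |  T  T
T  T  T  F  F  |  T  T
T  T  T  F  T  |  F  F
T  T  T  T  F  |  T  F
T  T  T  T  T  |  F  T
The columns differ at a=F, b=F, c=F, d=F, e=F (φ=T, ψ=F), so they are not equivalent.

not equivalent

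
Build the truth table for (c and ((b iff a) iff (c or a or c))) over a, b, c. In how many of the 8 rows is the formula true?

a | b | c || (b iff a) | (c or a or c) | φ
1 | 1 | 1 ||     1     |       1       | 1
1 | 1 | 0 ||     1     |       1       | 0
1 | 0 | 1 ||     0     |       1       | 0
1 | 0 | 0 ||     0     |       1       | 0
0 | 1 | 1 ||     0     |       1       | 0
0 | 1 | 0 ||     0     |       0       | 0
0 | 0 | 1 ||     1     |       1       | 1
0 | 0 | 0 ||     1     |       0       | 0
The formula is true on 2 of the 8 rows.

2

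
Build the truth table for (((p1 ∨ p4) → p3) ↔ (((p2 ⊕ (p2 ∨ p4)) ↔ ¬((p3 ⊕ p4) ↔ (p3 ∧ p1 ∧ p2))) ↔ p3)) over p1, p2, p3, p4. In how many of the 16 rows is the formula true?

p1  p2  p3  p4  |  (p1 ∨ p4)  ((p1 ∨ p4) → p3)  (p2 ∨ p4)  (p2 ⊕ (p2 ∨ p4))  (p3 ⊕ p4)  (p3 ∧ p1 ∧ p2)  ((p3 ⊕ p4) ↔ (p3 ∧ p1 ∧ p2))  φ
T   T   T   T   |      T             T              T             F              F            T                      F                F
T   T   T   F   |      T             T              T             F              T            T                      T                T
T   T   F   T   |      T             F              T             F              T            F                      F                F
T   T   F   F   |      T             F              T             F              F            F                      T                T
T   F   T   T   |      T             T              T             T              F            F                      T                F
T   F   T   F   |      T             T              F             F              T            F                      F                F
T   F   F   T   |      T             F              T             T              T            F                      F                T
T   F   F   F   |      T             F              F             F              F            F                      T                T
F   T   T   T   |      T             T              T             F              F            F                      T                T
F   T   T   F   |      F             T              T             F              T            F                      F                F
F   T   F   T   |      T             F              T             F              T            F                      F                F
F   T   F   F   |      F             T              T             F              F            F                      T                F
F   F   T   T   |      T             T              T             T              F            F                      T                F
F   F   T   F   |      F             T              F             F              T            F                      F                F
F   F   F   T   |      T             F              T             T              T            F                      F                T
F   F   F   F   |      F             T              F             F              F            F                      T                F
The formula is true on 6 of the 16 rows.

6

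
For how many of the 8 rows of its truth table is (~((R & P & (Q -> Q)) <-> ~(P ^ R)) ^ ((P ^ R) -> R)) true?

4

P  Q  R  |  φ
F  F  F  |  F
F  F  T  |  T
F  T  F  |  F
F  T  T  |  T
T  F  F  |  F
T  F  T  |  T
T  T  F  |  F
T  T  T  |  T
The formula is true on 4 of the 8 rows.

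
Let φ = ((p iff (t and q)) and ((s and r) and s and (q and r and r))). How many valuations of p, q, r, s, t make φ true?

p | q | r | s | t || φ
F | F | F | F | F || F
F | F | F | F | T || F
F | F | F | T | F || F
F | F | F | T | T || F
F | F | T | F | F || F
F | F | T | F | T || F
F | F | T | T | F || F
F | F | T | T | T || F
F | T | F | F | F || F
F | T | F | F | T || F
F | T | F | T | F || F
F | T | F | T | T || F
F | T | T | F | F || F
F | T | T | F | T || F
F | T | T | T | F || T
F | T | T | T | T || F
T | F | F | F | F || F
T | F | F | F | T || F
T | F | F | T | F || F
T | F | F | T | T || F
T | F | T | F | F || F
T | F | T | F | T || F
T | F | T | T | F || F
T | F | T | T | T || F
T | T | F | F | F || F
T | T | F | F | T || F
T | T | F | T | F || F
T | T | F | T | T || F
T | T | T | F | F || F
T | T | T | F | T || F
T | T | T | T | F || F
T | T | T | T | T || T
The formula is true on 2 of the 32 rows.

2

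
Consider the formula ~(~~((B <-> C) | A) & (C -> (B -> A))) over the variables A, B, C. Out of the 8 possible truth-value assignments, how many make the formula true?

A | B | C | φ
- | - | - | -
T | T | T | F
T | T | F | F
T | F | T | F
T | F | F | F
F | T | T | T
F | T | F | T
F | F | T | T
F | F | F | F
The formula is true on 3 of the 8 rows.

3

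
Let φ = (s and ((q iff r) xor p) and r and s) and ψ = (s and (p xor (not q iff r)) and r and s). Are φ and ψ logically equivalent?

not equivalent

p | q | r | s || φ | ψ
T | T | T | T || F | T
T | T | T | F || F | F
T | T | F | T || F | F
T | T | F | F || F | F
T | F | T | T || T | F
T | F | T | F || F | F
T | F | F | T || F | F
T | F | F | F || F | F
F | T | T | T || T | F
F | T | T | F || F | F
F | T | F | T || F | F
F | T | F | F || F | F
F | F | T | T || F | T
F | F | T | F || F | F
F | F | F | T || F | F
F | F | F | F || F | F
The columns differ at p=T, q=T, r=T, s=T (φ=F, ψ=T), so they are not equivalent.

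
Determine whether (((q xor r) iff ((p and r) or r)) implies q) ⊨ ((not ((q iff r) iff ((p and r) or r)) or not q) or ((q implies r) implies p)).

p | q | r | φ | ψ
- | - | - | - | -
F | F | F | F | T
F | F | T | F | T
F | T | F | T | T
F | T | T | T | F
T | F | F | F | T
T | F | T | F | T
T | T | F | T | T
T | T | T | T | T
At p=F, q=T, r=T we have φ true but ψ false, so φ does not entail ψ.

no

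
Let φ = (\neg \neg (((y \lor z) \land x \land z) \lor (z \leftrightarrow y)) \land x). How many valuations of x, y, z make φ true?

3

  x      y      z    |  (y \lor z)  ((y \lor z) \land x \land z)  (z \leftrightarrow y)    φ  
 True   True   True  |     True                 True                       True           True
 True   True  False  |     True                False                      False          False
 True  False   True  |     True                 True                      False           True
 True  False  False  |    False                False                       True           True
False   True   True  |     True                False                       True          False
False   True  False  |     True                False                      False          False
False  False   True  |     True                False                      False          False
False  False  False  |    False                False                       True          False
The formula is true on 3 of the 8 rows.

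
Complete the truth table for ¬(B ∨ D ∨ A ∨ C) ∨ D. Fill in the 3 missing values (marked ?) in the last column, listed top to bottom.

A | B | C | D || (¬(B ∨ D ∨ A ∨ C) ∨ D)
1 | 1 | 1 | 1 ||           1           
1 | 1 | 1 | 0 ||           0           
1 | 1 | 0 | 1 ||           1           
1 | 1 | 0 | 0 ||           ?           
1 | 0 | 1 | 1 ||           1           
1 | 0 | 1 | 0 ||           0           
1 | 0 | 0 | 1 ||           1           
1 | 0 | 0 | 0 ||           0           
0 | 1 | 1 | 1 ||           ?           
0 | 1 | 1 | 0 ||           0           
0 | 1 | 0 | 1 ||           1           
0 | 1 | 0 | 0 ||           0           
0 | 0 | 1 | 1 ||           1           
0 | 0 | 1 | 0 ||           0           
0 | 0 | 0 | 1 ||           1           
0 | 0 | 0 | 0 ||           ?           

Row A=1, B=1, C=0, D=0: ¬(B ∨ D ∨ A ∨ C) = 0, so (¬(B ∨ D ∨ A ∨ C) ∨ D) = 0.
Row A=0, B=1, C=1, D=1: ¬(B ∨ D ∨ A ∨ C) = 0, so (¬(B ∨ D ∨ A ∨ C) ∨ D) = 1.
Row A=0, B=0, C=0, D=0: ¬(B ∨ D ∨ A ∨ C) = 1, so (¬(B ∨ D ∨ A ∨ C) ∨ D) = 1.

0, 1, 1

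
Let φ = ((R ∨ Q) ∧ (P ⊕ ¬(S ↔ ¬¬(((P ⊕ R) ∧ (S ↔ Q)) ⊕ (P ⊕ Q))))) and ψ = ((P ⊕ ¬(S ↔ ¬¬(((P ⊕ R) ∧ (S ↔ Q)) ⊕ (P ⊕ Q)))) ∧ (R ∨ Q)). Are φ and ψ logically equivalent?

equivalent

P | Q | R | S | φ | ψ
- | - | - | - | - | -
1 | 1 | 1 | 1 | 0 | 0
1 | 1 | 1 | 0 | 1 | 1
1 | 1 | 0 | 1 | 1 | 1
1 | 1 | 0 | 0 | 1 | 1
1 | 0 | 1 | 1 | 1 | 1
1 | 0 | 1 | 0 | 0 | 0
1 | 0 | 0 | 1 | 0 | 0
1 | 0 | 0 | 0 | 0 | 0
0 | 1 | 1 | 1 | 1 | 1
0 | 1 | 1 | 0 | 1 | 1
0 | 1 | 0 | 1 | 0 | 0
0 | 1 | 0 | 0 | 1 | 1
0 | 0 | 1 | 1 | 1 | 1
0 | 0 | 1 | 0 | 1 | 1
0 | 0 | 0 | 1 | 0 | 0
0 | 0 | 0 | 0 | 0 | 0
The columns for φ and ψ agree on every row, so they are logically equivalent.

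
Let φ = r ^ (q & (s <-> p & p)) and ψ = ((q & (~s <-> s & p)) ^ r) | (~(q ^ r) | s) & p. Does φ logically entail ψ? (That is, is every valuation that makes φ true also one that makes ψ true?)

no

p | q | r | s | φ | ψ
- | - | - | - | - | -
1 | 1 | 1 | 1 | 0 | 1
1 | 1 | 1 | 0 | 1 | 1
1 | 1 | 0 | 1 | 1 | 1
1 | 1 | 0 | 0 | 0 | 0
1 | 0 | 1 | 1 | 1 | 1
1 | 0 | 1 | 0 | 1 | 1
1 | 0 | 0 | 1 | 0 | 1
1 | 0 | 0 | 0 | 0 | 1
0 | 1 | 1 | 1 | 1 | 0
0 | 1 | 1 | 0 | 0 | 1
0 | 1 | 0 | 1 | 0 | 1
0 | 1 | 0 | 0 | 1 | 0
0 | 0 | 1 | 1 | 1 | 1
0 | 0 | 1 | 0 | 1 | 1
0 | 0 | 0 | 1 | 0 | 0
0 | 0 | 0 | 0 | 0 | 0
At p=0, q=1, r=1, s=1 we have φ true but ψ false, so φ does not entail ψ.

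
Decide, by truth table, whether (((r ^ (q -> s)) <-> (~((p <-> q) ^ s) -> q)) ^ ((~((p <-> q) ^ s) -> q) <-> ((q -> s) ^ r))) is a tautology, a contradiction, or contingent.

contradiction

p  q  r  s  |  (q -> s)  (r ^ (q -> s))  (p <-> q)  ((p <-> q) ^ s)  ~((p <-> q) ^ s)  (~((p <-> q) ^ s) -> q)  ((q -> s) ^ r)  φ
T  T  T  T  |     T            F             T             F                T                     T                   F         F
T  T  T  F  |     F            T             T             T                F                     T                   T         F
T  T  F  T  |     T            T             T             F                T                     T                   T         F
T  T  F  F  |     F            F             T             T                F                     T                   F         F
T  F  T  T  |     T            F             F             T                F                     T                   F         F
T  F  T  F  |     T            F             F             F                T                     F                   F         F
T  F  F  T  |     T            T             F             T                F                     T                   T         F
T  F  F  F  |     T            T             F             F                T                     F                   T         F
F  T  T  T  |     T            F             F             T                F                     T                   F         F
F  T  T  F  |     F            T             F             F                T                     T                   T         F
F  T  F  T  |     T            T             F             T                F                     T                   T         F
F  T  F  F  |     F            F             F             F                T                     T                   F         F
F  F  T  T  |     T            F             T             F                T                     F                   F         F
F  F  T  F  |     T            F             T             T                F                     T                   F         F
F  F  F  T  |     T            T             T             F                T                     F                   T         F
F  F  F  F  |     T            T             T             T                F                     T                   T         F
Every row is F, so the formula is a contradiction.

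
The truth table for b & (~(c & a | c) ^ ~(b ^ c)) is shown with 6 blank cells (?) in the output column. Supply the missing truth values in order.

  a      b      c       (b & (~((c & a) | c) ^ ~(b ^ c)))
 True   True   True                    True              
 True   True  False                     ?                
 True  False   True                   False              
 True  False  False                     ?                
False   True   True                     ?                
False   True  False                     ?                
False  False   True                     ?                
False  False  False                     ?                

True, False, True, True, False, False

Row a=True, b=True, c=False: (~(c & a | c) ^ ~(b ^ c)) = True, so (b & (~((c & a) | c) ^ ~(b ^ c))) = True.
Row a=True, b=False, c=False: (~(c & a | c) ^ ~(b ^ c)) = False, so (b & (~((c & a) | c) ^ ~(b ^ c))) = False.
Row a=False, b=True, c=True: (~(c & a | c) ^ ~(b ^ c)) = True, so (b & (~((c & a) | c) ^ ~(b ^ c))) = True.
Row a=False, b=True, c=False: (~(c & a | c) ^ ~(b ^ c)) = True, so (b & (~((c & a) | c) ^ ~(b ^ c))) = True.
Row a=False, b=False, c=True: (~(c & a | c) ^ ~(b ^ c)) = False, so (b & (~((c & a) | c) ^ ~(b ^ c))) = False.
Row a=False, b=False, c=False: (~(c & a | c) ^ ~(b ^ c)) = False, so (b & (~((c & a) | c) ^ ~(b ^ c))) = False.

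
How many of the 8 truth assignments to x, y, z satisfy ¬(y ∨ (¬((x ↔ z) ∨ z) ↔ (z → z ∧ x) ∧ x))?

1

x | y | z | (x ↔ z) | ((x ↔ z) ∨ z) | ¬((x ↔ z) ∨ z) | (z ∧ x) | (z → (z ∧ x)) | ((z → (z ∧ x)) ∧ x) | φ
- | - | - | ------- | ------------- | -------------- | ------- | ------------- | ------------------- | -
T | T | T |    T    |       T       |       F        |    T    |       T       |          T          | F
T | T | F |    F    |       F       |       T        |    F    |       T       |          T          | F
T | F | T |    T    |       T       |       F        |    T    |       T       |          T          | T
T | F | F |    F    |       F       |       T        |    F    |       T       |          T          | F
F | T | T |    F    |       T       |       F        |    F    |       F       |          F          | F
F | T | F |    T    |       T       |       F        |    F    |       T       |          F          | F
F | F | T |    F    |       T       |       F        |    F    |       F       |          F          | F
F | F | F |    T    |       T       |       F        |    F    |       T       |          F          | F
The formula is true on 1 of the 8 rows.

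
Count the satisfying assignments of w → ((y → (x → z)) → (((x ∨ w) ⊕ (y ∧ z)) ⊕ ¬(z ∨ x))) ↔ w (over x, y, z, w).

x | y | z | w || (x → z) | (y → (x → z)) | (x ∨ w) | (y ∧ z) | ((x ∨ w) ⊕ (y ∧ z)) | (z ∨ x) | ¬(z ∨ x) | φ
1 | 1 | 1 | 1 ||    1    |       1       |    1    |    1    |          0          |    1    |    0     | 0
1 | 1 | 1 | 0 ||    1    |       1       |    1    |    1    |          0          |    1    |    0     | 0
1 | 1 | 0 | 1 ||    0    |       0       |    1    |    0    |          1          |    1    |    0     | 1
1 | 1 | 0 | 0 ||    0    |       0       |    1    |    0    |          1          |    1    |    0     | 0
1 | 0 | 1 | 1 ||    1    |       1       |    1    |    0    |          1          |    1    |    0     | 1
1 | 0 | 1 | 0 ||    1    |       1       |    1    |    0    |          1          |    1    |    0     | 0
1 | 0 | 0 | 1 ||    0    |       1       |    1    |    0    |          1          |    1    |    0     | 1
1 | 0 | 0 | 0 ||    0    |       1       |    1    |    0    |          1          |    1    |    0     | 0
0 | 1 | 1 | 1 ||    1    |       1       |    1    |    1    |          0          |    1    |    0     | 0
0 | 1 | 1 | 0 ||    1    |       1       |    0    |    1    |          1          |    1    |    0     | 0
0 | 1 | 0 | 1 ||    1    |       1       |    1    |    0    |          1          |    0    |    1     | 0
0 | 1 | 0 | 0 ||    1    |       1       |    0    |    0    |          0          |    0    |    1     | 0
0 | 0 | 1 | 1 ||    1    |       1       |    1    |    0    |          1          |    1    |    0     | 1
0 | 0 | 1 | 0 ||    1    |       1       |    0    |    0    |          0          |    1    |    0     | 0
0 | 0 | 0 | 1 ||    1    |       1       |    1    |    0    |          1          |    0    |    1     | 0
0 | 0 | 0 | 0 ||    1    |       1       |    0    |    0    |          0          |    0    |    1     | 0
The formula is true on 4 of the 16 rows.

4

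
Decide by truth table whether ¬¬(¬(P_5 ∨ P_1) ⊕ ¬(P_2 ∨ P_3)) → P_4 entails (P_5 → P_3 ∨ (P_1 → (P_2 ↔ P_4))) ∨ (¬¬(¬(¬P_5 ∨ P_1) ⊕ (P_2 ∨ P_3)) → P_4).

P_1 | P_2 | P_3 | P_4 | P_5 | φ | ψ
--- | --- | --- | --- | --- | - | -
 0  |  0  |  0  |  0  |  0  | 1 | 1
 0  |  0  |  0  |  0  |  1  | 0 | 1
 0  |  0  |  0  |  1  |  0  | 1 | 1
 0  |  0  |  0  |  1  |  1  | 1 | 1
 0  |  0  |  1  |  0  |  0  | 0 | 1
 0  |  0  |  1  |  0  |  1  | 1 | 1
 0  |  0  |  1  |  1  |  0  | 1 | 1
 0  |  0  |  1  |  1  |  1  | 1 | 1
 0  |  1  |  0  |  0  |  0  | 0 | 1
 0  |  1  |  0  |  0  |  1  | 1 | 1
 0  |  1  |  0  |  1  |  0  | 1 | 1
 0  |  1  |  0  |  1  |  1  | 1 | 1
 0  |  1  |  1  |  0  |  0  | 0 | 1
 0  |  1  |  1  |  0  |  1  | 1 | 1
 0  |  1  |  1  |  1  |  0  | 1 | 1
 0  |  1  |  1  |  1  |  1  | 1 | 1
 1  |  0  |  0  |  0  |  0  | 0 | 1
 1  |  0  |  0  |  0  |  1  | 0 | 1
 1  |  0  |  0  |  1  |  0  | 1 | 1
 1  |  0  |  0  |  1  |  1  | 1 | 1
 1  |  0  |  1  |  0  |  0  | 1 | 1
 1  |  0  |  1  |  0  |  1  | 1 | 1
 1  |  0  |  1  |  1  |  0  | 1 | 1
 1  |  0  |  1  |  1  |  1  | 1 | 1
 1  |  1  |  0  |  0  |  0  | 1 | 1
 1  |  1  |  0  |  0  |  1  | 1 | 0
 1  |  1  |  0  |  1  |  0  | 1 | 1
 1  |  1  |  0  |  1  |  1  | 1 | 1
 1  |  1  |  1  |  0  |  0  | 1 | 1
 1  |  1  |  1  |  0  |  1  | 1 | 1
 1  |  1  |  1  |  1  |  0  | 1 | 1
 1  |  1  |  1  |  1  |  1  | 1 | 1
At P_1=1, P_2=1, P_3=0, P_4=0, P_5=1 we have φ true but ψ false, so φ does not entail ψ.

no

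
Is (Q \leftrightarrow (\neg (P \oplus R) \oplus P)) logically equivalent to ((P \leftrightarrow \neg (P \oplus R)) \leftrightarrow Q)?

not equivalent

P  Q  R  |  φ  ψ
T  T  T  |  F  T
T  T  F  |  T  F
T  F  T  |  T  F
T  F  F  |  F  T
F  T  T  |  F  T
F  T  F  |  T  F
F  F  T  |  T  F
F  F  F  |  F  T
The columns differ at P=T, Q=T, R=T (φ=F, ψ=T), so they are not equivalent.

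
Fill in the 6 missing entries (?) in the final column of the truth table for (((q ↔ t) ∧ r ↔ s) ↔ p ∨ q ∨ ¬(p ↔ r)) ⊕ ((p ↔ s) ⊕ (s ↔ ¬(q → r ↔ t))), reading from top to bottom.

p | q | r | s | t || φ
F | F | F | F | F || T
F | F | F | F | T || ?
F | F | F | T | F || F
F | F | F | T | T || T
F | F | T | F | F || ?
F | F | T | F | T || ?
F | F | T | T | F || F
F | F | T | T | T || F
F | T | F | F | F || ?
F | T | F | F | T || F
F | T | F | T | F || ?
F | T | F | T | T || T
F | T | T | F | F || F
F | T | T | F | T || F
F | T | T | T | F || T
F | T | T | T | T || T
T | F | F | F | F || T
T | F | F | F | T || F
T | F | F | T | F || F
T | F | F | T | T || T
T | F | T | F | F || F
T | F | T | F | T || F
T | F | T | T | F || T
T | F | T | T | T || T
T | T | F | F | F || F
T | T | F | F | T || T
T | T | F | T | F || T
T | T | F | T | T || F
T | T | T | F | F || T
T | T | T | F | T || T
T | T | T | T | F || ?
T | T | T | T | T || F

F, T, T, T, F, F

Row p=F, q=F, r=F, s=F, t=T: (((q ↔ t) ∧ r ↔ s) ↔ p ∨ q ∨ ¬(p ↔ r)) = F, ((p ↔ s) ⊕ (s ↔ ¬(q → r ↔ t))) = F, so the formula = F.
Row p=F, q=F, r=T, s=F, t=F: (((q ↔ t) ∧ r ↔ s) ↔ p ∨ q ∨ ¬(p ↔ r)) = F, ((p ↔ s) ⊕ (s ↔ ¬(q → r ↔ t))) = T, so the formula = T.
Row p=F, q=F, r=T, s=F, t=T: (((q ↔ t) ∧ r ↔ s) ↔ p ∨ q ∨ ¬(p ↔ r)) = T, ((p ↔ s) ⊕ (s ↔ ¬(q → r ↔ t))) = F, so the formula = T.
Row p=F, q=T, r=F, s=F, t=F: (((q ↔ t) ∧ r ↔ s) ↔ p ∨ q ∨ ¬(p ↔ r)) = T, ((p ↔ s) ⊕ (s ↔ ¬(q → r ↔ t))) = F, so the formula = T.
Row p=F, q=T, r=F, s=T, t=F: (((q ↔ t) ∧ r ↔ s) ↔ p ∨ q ∨ ¬(p ↔ r)) = F, ((p ↔ s) ⊕ (s ↔ ¬(q → r ↔ t))) = F, so the formula = F.
Row p=T, q=T, r=T, s=T, t=F: (((q ↔ t) ∧ r ↔ s) ↔ p ∨ q ∨ ¬(p ↔ r)) = F, ((p ↔ s) ⊕ (s ↔ ¬(q → r ↔ t))) = F, so the formula = F.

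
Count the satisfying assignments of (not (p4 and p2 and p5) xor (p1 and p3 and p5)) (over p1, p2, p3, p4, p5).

p1 | p2 | p3 | p4 | p5 || φ
T  | T  | T  | T  | T  || T
T  | T  | T  | T  | F  || T
T  | T  | T  | F  | T  || F
T  | T  | T  | F  | F  || T
T  | T  | F  | T  | T  || F
T  | T  | F  | T  | F  || T
T  | T  | F  | F  | T  || T
T  | T  | F  | F  | F  || T
T  | F  | T  | T  | T  || F
T  | F  | T  | T  | F  || T
T  | F  | T  | F  | T  || F
T  | F  | T  | F  | F  || T
T  | F  | F  | T  | T  || T
T  | F  | F  | T  | F  || T
T  | F  | F  | F  | T  || T
T  | F  | F  | F  | F  || T
F  | T  | T  | T  | T  || F
F  | T  | T  | T  | F  || T
F  | T  | T  | F  | T  || T
F  | T  | T  | F  | F  || T
F  | T  | F  | T  | T  || F
F  | T  | F  | T  | F  || T
F  | T  | F  | F  | T  || T
F  | T  | F  | F  | F  || T
F  | F  | T  | T  | T  || T
F  | F  | T  | T  | F  || T
F  | F  | T  | F  | T  || T
F  | F  | T  | F  | F  || T
F  | F  | F  | T  | T  || T
F  | F  | F  | T  | F  || T
F  | F  | F  | F  | T  || T
F  | F  | F  | F  | F  || T
The formula is true on 26 of the 32 rows.

26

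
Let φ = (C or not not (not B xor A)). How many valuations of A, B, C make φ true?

6

A | B | C | (C or not not (not B xor A))
- | - | - | ----------------------------
1 | 1 | 1 |              1              
1 | 1 | 0 |              1              
1 | 0 | 1 |              1              
1 | 0 | 0 |              0              
0 | 1 | 1 |              1              
0 | 1 | 0 |              0              
0 | 0 | 1 |              1              
0 | 0 | 0 |              1              
The formula is true on 6 of the 8 rows.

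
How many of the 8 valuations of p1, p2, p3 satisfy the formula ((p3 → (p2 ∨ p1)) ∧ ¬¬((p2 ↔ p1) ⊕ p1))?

p1 | p2 | p3 || φ
T  | T  | T  || F
T  | T  | F  || F
T  | F  | T  || T
T  | F  | F  || T
F  | T  | T  || F
F  | T  | F  || F
F  | F  | T  || F
F  | F  | F  || T
The formula is true on 3 of the 8 rows.

3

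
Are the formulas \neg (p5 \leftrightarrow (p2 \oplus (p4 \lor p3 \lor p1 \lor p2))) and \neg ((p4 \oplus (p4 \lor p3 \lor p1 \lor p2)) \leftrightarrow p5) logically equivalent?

not equivalent

  p1  |   p2  |   p3  |   p4  |   p5  |   φ   |   ψ  
----- | ----- | ----- | ----- | ----- | ----- | -----
 True |  True |  True |  True |  True |  True |  True
 True |  True |  True |  True | False | False | False
 True |  True |  True | False |  True |  True | False
 True |  True |  True | False | False | False |  True
 True |  True | False |  True |  True |  True |  True
 True |  True | False |  True | False | False | False
 True |  True | False | False |  True |  True | False
 True |  True | False | False | False | False |  True
 True | False |  True |  True |  True | False |  True
 True | False |  True |  True | False |  True | False
 True | False |  True | False |  True | False | False
 True | False |  True | False | False |  True |  True
 True | False | False |  True |  True | False |  True
 True | False | False |  True | False |  True | False
 True | False | False | False |  True | False | False
 True | False | False | False | False |  True |  True
False |  True |  True |  True |  True |  True |  True
False |  True |  True |  True | False | False | False
False |  True |  True | False |  True |  True | False
False |  True |  True | False | False | False |  True
False |  True | False |  True |  True |  True |  True
False |  True | False |  True | False | False | False
False |  True | False | False |  True |  True | False
False |  True | False | False | False | False |  True
False | False |  True |  True |  True | False |  True
False | False |  True |  True | False |  True | False
False | False |  True | False |  True | False | False
False | False |  True | False | False |  True |  True
False | False | False |  True |  True | False |  True
False | False | False |  True | False |  True | False
False | False | False | False |  True |  True |  True
False | False | False | False | False | False | False
The columns differ at p1=True, p2=True, p3=True, p4=False, p5=True (φ=True, ψ=False), so they are not equivalent.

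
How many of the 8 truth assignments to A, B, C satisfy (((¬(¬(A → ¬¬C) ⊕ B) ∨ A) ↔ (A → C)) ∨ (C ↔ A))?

5

  A   |   B   |   C   |   ¬C  |  ¬¬C  | (A → ¬¬C) | ¬(A → ¬¬C) | (¬(A → ¬¬C) ⊕ B) | ¬(¬(A → ¬¬C) ⊕ B) | (¬(¬(A → ¬¬C) ⊕ B) ∨ A) | (A → C) | (C ↔ A) |   φ  
----- | ----- | ----- | ----- | ----- | --------- | ---------- | ---------------- | ----------------- | ----------------------- | ------- | ------- | -----
 True |  True |  True | False |  True |    True   |   False    |       True       |       False       |           True          |   True  |   True  |  True
 True |  True | False |  True | False |   False   |    True    |      False       |        True       |           True          |  False  |  False  | False
 True | False |  True | False |  True |    True   |   False    |      False       |        True       |           True          |   True  |   True  |  True
 True | False | False |  True | False |   False   |    True    |       True       |       False       |           True          |  False  |  False  | False
False |  True |  True | False |  True |    True   |   False    |       True       |       False       |          False          |   True  |  False  | False
False |  True | False |  True | False |    True   |   False    |       True       |       False       |          False          |   True  |   True  |  True
False | False |  True | False |  True |    True   |   False    |      False       |        True       |           True          |   True  |  False  |  True
False | False | False |  True | False |    True   |   False    |      False       |        True       |           True          |   True  |   True  |  True
The formula is true on 5 of the 8 rows.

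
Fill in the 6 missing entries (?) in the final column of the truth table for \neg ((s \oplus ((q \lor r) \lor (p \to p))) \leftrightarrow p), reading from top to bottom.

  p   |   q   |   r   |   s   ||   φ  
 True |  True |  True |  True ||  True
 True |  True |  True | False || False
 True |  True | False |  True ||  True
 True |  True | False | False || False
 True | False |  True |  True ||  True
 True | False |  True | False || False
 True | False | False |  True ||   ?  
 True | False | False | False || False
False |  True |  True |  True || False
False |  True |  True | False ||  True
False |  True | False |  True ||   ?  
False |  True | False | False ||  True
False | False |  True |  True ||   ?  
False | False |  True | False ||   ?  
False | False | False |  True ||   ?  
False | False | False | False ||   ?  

Row p=True, q=False, r=False, s=True: (s \oplus ((q \lor r) \lor (p \to p))) = False, ((s \oplus ((q \lor r) \lor (p \to p))) \leftrightarrow p) = False, so the formula = True.
Row p=False, q=True, r=False, s=True: (s \oplus ((q \lor r) \lor (p \to p))) = False, ((s \oplus ((q \lor r) \lor (p \to p))) \leftrightarrow p) = True, so the formula = False.
Row p=False, q=False, r=True, s=True: (s \oplus ((q \lor r) \lor (p \to p))) = False, ((s \oplus ((q \lor r) \lor (p \to p))) \leftrightarrow p) = True, so the formula = False.
Row p=False, q=False, r=True, s=False: (s \oplus ((q \lor r) \lor (p \to p))) = True, ((s \oplus ((q \lor r) \lor (p \to p))) \leftrightarrow p) = False, so the formula = True.
Row p=False, q=False, r=False, s=True: (s \oplus ((q \lor r) \lor (p \to p))) = False, ((s \oplus ((q \lor r) \lor (p \to p))) \leftrightarrow p) = True, so the formula = False.
Row p=False, q=False, r=False, s=False: (s \oplus ((q \lor r) \lor (p \to p))) = True, ((s \oplus ((q \lor r) \lor (p \to p))) \leftrightarrow p) = False, so the formula = True.

True, False, False, True, False, True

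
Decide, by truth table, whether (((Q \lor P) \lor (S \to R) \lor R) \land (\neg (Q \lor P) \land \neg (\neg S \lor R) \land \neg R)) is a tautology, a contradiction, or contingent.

contradiction

P | Q | R | S || φ
T | T | T | T || F
T | T | T | F || F
T | T | F | T || F
T | T | F | F || F
T | F | T | T || F
T | F | T | F || F
T | F | F | T || F
T | F | F | F || F
F | T | T | T || F
F | T | T | F || F
F | T | F | T || F
F | T | F | F || F
F | F | T | T || F
F | F | T | F || F
F | F | F | T || F
F | F | F | F || F
Every row is F, so the formula is a contradiction.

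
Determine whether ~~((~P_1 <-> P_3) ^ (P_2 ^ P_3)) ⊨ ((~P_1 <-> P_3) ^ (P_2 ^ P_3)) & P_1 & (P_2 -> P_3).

P_1 | P_2 | P_3 || φ | ψ
 T  |  T  |  T  || F | F
 T  |  T  |  F  || F | F
 T  |  F  |  T  || T | T
 T  |  F  |  F  || T | T
 F  |  T  |  T  || T | F
 F  |  T  |  F  || T | F
 F  |  F  |  T  || F | F
 F  |  F  |  F  || F | F
At P_1=F, P_2=T, P_3=T we have φ true but ψ false, so φ does not entail ψ.

no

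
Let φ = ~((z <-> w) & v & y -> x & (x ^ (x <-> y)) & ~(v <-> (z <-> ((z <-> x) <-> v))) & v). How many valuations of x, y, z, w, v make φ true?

4

x | y | z | w | v || φ
1 | 1 | 1 | 1 | 1 || 1
1 | 1 | 1 | 1 | 0 || 0
1 | 1 | 1 | 0 | 1 || 0
1 | 1 | 1 | 0 | 0 || 0
1 | 1 | 0 | 1 | 1 || 0
1 | 1 | 0 | 1 | 0 || 0
1 | 1 | 0 | 0 | 1 || 1
1 | 1 | 0 | 0 | 0 || 0
1 | 0 | 1 | 1 | 1 || 0
1 | 0 | 1 | 1 | 0 || 0
1 | 0 | 1 | 0 | 1 || 0
1 | 0 | 1 | 0 | 0 || 0
1 | 0 | 0 | 1 | 1 || 0
1 | 0 | 0 | 1 | 0 || 0
1 | 0 | 0 | 0 | 1 || 0
1 | 0 | 0 | 0 | 0 || 0
0 | 1 | 1 | 1 | 1 || 1
0 | 1 | 1 | 1 | 0 || 0
0 | 1 | 1 | 0 | 1 || 0
0 | 1 | 1 | 0 | 0 || 0
0 | 1 | 0 | 1 | 1 || 0
0 | 1 | 0 | 1 | 0 || 0
0 | 1 | 0 | 0 | 1 || 1
0 | 1 | 0 | 0 | 0 || 0
0 | 0 | 1 | 1 | 1 || 0
0 | 0 | 1 | 1 | 0 || 0
0 | 0 | 1 | 0 | 1 || 0
0 | 0 | 1 | 0 | 0 || 0
0 | 0 | 0 | 1 | 1 || 0
0 | 0 | 0 | 1 | 0 || 0
0 | 0 | 0 | 0 | 1 || 0
0 | 0 | 0 | 0 | 0 || 0
The formula is true on 4 of the 32 rows.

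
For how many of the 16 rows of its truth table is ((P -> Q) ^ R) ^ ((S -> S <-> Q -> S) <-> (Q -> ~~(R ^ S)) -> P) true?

P  Q  R  S  |  (P -> Q)  ((P -> Q) ^ R)  (S -> S)  (Q -> S)  ((S -> S) <-> (Q -> S))  (R ^ S)  ~(R ^ S)  ~~(R ^ S)  (Q -> ~~(R ^ S))  ((Q -> ~~(R ^ S)) -> P)  φ
1  1  1  1  |     1            0            1         1                 1                0        1          0             0                     1             1
1  1  1  0  |     1            0            1         0                 0                1        0          1             1                     1             0
1  1  0  1  |     1            1            1         1                 1                1        0          1             1                     1             0
1  1  0  0  |     1            1            1         0                 0                0        1          0             0                     1             1
1  0  1  1  |     0            1            1         1                 1                0        1          0             1                     1             0
1  0  1  0  |     0            1            1         1                 1                1        0          1             1                     1             0
1  0  0  1  |     0            0            1         1                 1                1        0          1             1                     1             1
1  0  0  0  |     0            0            1         1                 1                0        1          0             1                     1             1
0  1  1  1  |     1            0            1         1                 1                0        1          0             0                     1             1
0  1  1  0  |     1            0            1         0                 0                1        0          1             1                     0             1
0  1  0  1  |     1            1            1         1                 1                1        0          1             1                     0             1
0  1  0  0  |     1            1            1         0                 0                0        1          0             0                     1             1
0  0  1  1  |     1            0            1         1                 1                0        1          0             1                     0             0
0  0  1  0  |     1            0            1         1                 1                1        0          1             1                     0             0
0  0  0  1  |     1            1            1         1                 1                1        0          1             1                     0             1
0  0  0  0  |     1            1            1         1                 1                0        1          0             1                     0             1
The formula is true on 10 of the 16 rows.

10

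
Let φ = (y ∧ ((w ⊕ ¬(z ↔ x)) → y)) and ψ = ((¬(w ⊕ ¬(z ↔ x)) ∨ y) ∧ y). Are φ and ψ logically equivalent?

equivalent

x  y  z  w  |  φ  ψ
F  F  F  F  |  F  F
F  F  F  T  |  F  F
F  F  T  F  |  F  F
F  F  T  T  |  F  F
F  T  F  F  |  T  T
F  T  F  T  |  T  T
F  T  T  F  |  T  T
F  T  T  T  |  T  T
T  F  F  F  |  F  F
T  F  F  T  |  F  F
T  F  T  F  |  F  F
T  F  T  T  |  F  F
T  T  F  F  |  T  T
T  T  F  T  |  T  T
T  T  T  F  |  T  T
T  T  T  T  |  T  T
The columns for φ and ψ agree on every row, so they are logically equivalent.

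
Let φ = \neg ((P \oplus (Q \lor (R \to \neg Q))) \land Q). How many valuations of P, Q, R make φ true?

P | Q | R || \neg Q | (R \to \neg Q) | (Q \lor (R \to \neg Q)) | φ
1 | 1 | 1 ||   0    |       0        |            1            | 1
1 | 1 | 0 ||   0    |       1        |            1            | 1
1 | 0 | 1 ||   1    |       1        |            1            | 1
1 | 0 | 0 ||   1    |       1        |            1            | 1
0 | 1 | 1 ||   0    |       0        |            1            | 0
0 | 1 | 0 ||   0    |       1        |            1            | 0
0 | 0 | 1 ||   1    |       1        |            1            | 1
0 | 0 | 0 ||   1    |       1        |            1            | 1
The formula is true on 6 of the 8 rows.

6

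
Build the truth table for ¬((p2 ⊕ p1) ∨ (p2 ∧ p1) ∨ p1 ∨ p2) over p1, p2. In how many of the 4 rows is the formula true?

1

  p1  |   p2  | (p2 ⊕ p1) | (p2 ∧ p1) |   φ  
----- | ----- | --------- | --------- | -----
 True |  True |   False   |    True   | False
 True | False |    True   |   False   | False
False |  True |    True   |   False   | False
False | False |   False   |   False   |  True
The formula is true on 1 of the 4 rows.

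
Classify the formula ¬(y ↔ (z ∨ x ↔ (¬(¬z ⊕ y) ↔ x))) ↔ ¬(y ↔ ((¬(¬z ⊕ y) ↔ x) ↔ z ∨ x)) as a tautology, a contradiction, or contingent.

tautology

x  y  z  |  (z ∨ x)  ¬z  (¬z ⊕ y)  ¬(¬z ⊕ y)  (¬(¬z ⊕ y) ↔ x)  ((z ∨ x) ↔ (¬(¬z ⊕ y) ↔ x))  ((¬(¬z ⊕ y) ↔ x) ↔ (z ∨ x))  φ
T  T  T  |     T     F      T          F             F                      F                            F               T
T  T  F  |     T     T      F          T             T                      T                            T               T
T  F  T  |     T     F      F          T             T                      T                            T               T
T  F  F  |     T     T      T          F             F                      F                            F               T
F  T  T  |     T     F      T          F             T                      T                            T               T
F  T  F  |     F     T      F          T             F                      T                            T               T
F  F  T  |     T     F      F          T             F                      F                            F               T
F  F  F  |     F     T      T          F             T                      F                            F               T
Every row is T, so the formula is a tautology.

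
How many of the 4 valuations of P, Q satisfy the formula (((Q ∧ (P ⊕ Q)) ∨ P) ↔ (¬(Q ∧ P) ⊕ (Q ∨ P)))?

1

P | Q || φ
0 | 0 || 0
0 | 1 || 0
1 | 0 || 0
1 | 1 || 1
The formula is true on 1 of the 4 rows.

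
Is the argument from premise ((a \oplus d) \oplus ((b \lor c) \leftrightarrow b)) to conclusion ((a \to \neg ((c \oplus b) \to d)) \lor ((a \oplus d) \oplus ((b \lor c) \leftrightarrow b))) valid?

a  b  c  d  |  φ  ψ
T  T  T  T  |  T  T
T  T  T  F  |  F  F
T  T  F  T  |  T  T
T  T  F  F  |  F  T
T  F  T  T  |  F  F
T  F  T  F  |  T  T
T  F  F  T  |  T  T
T  F  F  F  |  F  F
F  T  T  T  |  F  T
F  T  T  F  |  T  T
F  T  F  T  |  F  T
F  T  F  F  |  T  T
F  F  T  T  |  T  T
F  F  T  F  |  F  T
F  F  F  T  |  F  T
F  F  F  F  |  T  T
In every row where φ is true, ψ is also true, so φ ⊨ ψ.

yes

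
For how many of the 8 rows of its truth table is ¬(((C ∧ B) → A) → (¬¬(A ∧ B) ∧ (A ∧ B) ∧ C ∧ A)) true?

  A   |   B   |   C   || (C ∧ B) | ((C ∧ B) → A) | (A ∧ B) | ¬(A ∧ B) | ¬¬(A ∧ B) |   φ  
 True |  True |  True ||   True  |      True     |   True  |  False   |    True   | False
 True |  True | False ||  False  |      True     |   True  |  False   |    True   |  True
 True | False |  True ||  False  |      True     |  False  |   True   |   False   |  True
 True | False | False ||  False  |      True     |  False  |   True   |   False   |  True
False |  True |  True ||   True  |     False     |  False  |   True   |   False   | False
False |  True | False ||  False  |      True     |  False  |   True   |   False   |  True
False | False |  True ||  False  |      True     |  False  |   True   |   False   |  True
False | False | False ||  False  |      True     |  False  |   True   |   False   |  True
The formula is true on 6 of the 8 rows.

6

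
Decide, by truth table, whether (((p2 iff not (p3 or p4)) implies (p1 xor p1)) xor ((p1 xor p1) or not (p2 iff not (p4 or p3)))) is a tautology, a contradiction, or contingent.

  p1  |   p2  |   p3  |   p4  | (p3 or p4) | not (p3 or p4) | (p2 iff not (p3 or p4)) | (p1 xor p1) | (p4 or p3) | not (p4 or p3) | (p2 iff not (p4 or p3)) | not (p2 iff not (p4 or p3)) |   φ  
----- | ----- | ----- | ----- | ---------- | -------------- | ----------------------- | ----------- | ---------- | -------------- | ----------------------- | --------------------------- | -----
False | False | False | False |   False    |      True      |          False          |    False    |   False    |      True      |          False          |             True            | False
False | False | False |  True |    True    |     False      |           True          |    False    |    True    |     False      |           True          |            False            | False
False | False |  True | False |    True    |     False      |           True          |    False    |    True    |     False      |           True          |            False            | False
False | False |  True |  True |    True    |     False      |           True          |    False    |    True    |     False      |           True          |            False            | False
False |  True | False | False |   False    |      True      |           True          |    False    |   False    |      True      |           True          |            False            | False
False |  True | False |  True |    True    |     False      |          False          |    False    |    True    |     False      |          False          |             True            | False
False |  True |  True | False |    True    |     False      |          False          |    False    |    True    |     False      |          False          |             True            | False
False |  True |  True |  True |    True    |     False      |          False          |    False    |    True    |     False      |          False          |             True            | False
 True | False | False | False |   False    |      True      |          False          |    False    |   False    |      True      |          False          |             True            | False
 True | False | False |  True |    True    |     False      |           True          |    False    |    True    |     False      |           True          |            False            | False
 True | False |  True | False |    True    |     False      |           True          |    False    |    True    |     False      |           True          |            False            | False
 True | False |  True |  True |    True    |     False      |           True          |    False    |    True    |     False      |           True          |            False            | False
 True |  True | False | False |   False    |      True      |           True          |    False    |   False    |      True      |           True          |            False            | False
 True |  True | False |  True |    True    |     False      |          False          |    False    |    True    |     False      |          False          |             True            | False
 True |  True |  True | False |    True    |     False      |          False          |    False    |    True    |     False      |          False          |             True            | False
 True |  True |  True |  True |    True    |     False      |          False          |    False    |    True    |     False      |          False          |             True            | False
Every row is False, so the formula is a contradiction.

contradiction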